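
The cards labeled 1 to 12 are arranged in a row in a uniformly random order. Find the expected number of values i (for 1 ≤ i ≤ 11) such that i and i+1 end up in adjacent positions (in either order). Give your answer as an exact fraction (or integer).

For each i ∈ {1,…,11}, let Xᵢ = 1 if i and i+1 are adjacent. P(Xᵢ=1) = 2·(12−1)!/12! = 2/12.
By linearity, E[ΣXᵢ] = (11)·(2/12) = 11/6.

11/6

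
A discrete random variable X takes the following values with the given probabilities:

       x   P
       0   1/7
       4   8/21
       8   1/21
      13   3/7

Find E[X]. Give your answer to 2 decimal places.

7.48

E[X] = (1/7)·0 + (8/21)·4 + (1/21)·8 + (3/7)·13
     = 157/21 ≈ 7.48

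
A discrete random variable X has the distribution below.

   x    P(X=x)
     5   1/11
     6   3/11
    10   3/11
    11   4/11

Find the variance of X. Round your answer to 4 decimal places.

5.6033

E[X] = (1/11)·5 + (3/11)·6 + (3/11)·10 + (4/11)·11 = 97/11
E[X²] = (1/11)·25 + (3/11)·36 + (3/11)·100 + (4/11)·121 = 917/11
Var(X) = 917/11 − (97/11)² = 678/121 ≈ 5.6033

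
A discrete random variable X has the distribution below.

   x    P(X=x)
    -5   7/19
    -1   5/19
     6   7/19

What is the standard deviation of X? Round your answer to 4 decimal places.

E[X] = 2/19, E[X²] = 432/19
Var(X) = E[X²] − (E[X])² = 432/19 − 4/361 = 8204/361
SD(X) = √(8204/361) ≈ 4.7672

4.7672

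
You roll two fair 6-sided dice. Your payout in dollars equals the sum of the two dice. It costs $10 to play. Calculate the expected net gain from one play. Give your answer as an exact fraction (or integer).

Distribution of the sum of the two dice: 2 w.p. 1/36, 3 w.p. 1/18, 4 w.p. 1/12, 5 w.p. 1/9, 6 w.p. 5/36, 7 w.p. 1/6, …
E[payout] = (1/36)·2 + (1/18)·3 + (1/12)·4 + (1/9)·5 + (5/36)·6 + (1/6)·7 + (5/36)·8 + (1/9)·9 + (1/12)·10 + (1/18)·11 + (1/36)·12 = 7
Expected profit = 7 − 10 = -3

-$3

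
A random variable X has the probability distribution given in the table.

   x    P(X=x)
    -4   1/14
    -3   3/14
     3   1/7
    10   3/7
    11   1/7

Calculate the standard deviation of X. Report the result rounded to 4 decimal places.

E[X] = 75/14, E[X²] = 129/2
Var(X) = E[X²] − (E[X])² = 129/2 − 5625/196 = 7017/196
SD(X) = √(7017/196) ≈ 5.9834

5.9834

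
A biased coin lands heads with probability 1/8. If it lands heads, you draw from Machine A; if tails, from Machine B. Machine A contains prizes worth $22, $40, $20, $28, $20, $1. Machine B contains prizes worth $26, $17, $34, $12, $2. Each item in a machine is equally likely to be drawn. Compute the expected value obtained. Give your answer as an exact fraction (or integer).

4477/240 dollars

E[X | Machine A] = (22 + 40 + 20 + 28 + 20 + 1)/6 = 131/6
E[X | Machine B] = (26 + 17 + 34 + 12 + 2)/5 = 91/5
E[X] = (1/8)·131/6 + (7/8)·91/5 = 4477/240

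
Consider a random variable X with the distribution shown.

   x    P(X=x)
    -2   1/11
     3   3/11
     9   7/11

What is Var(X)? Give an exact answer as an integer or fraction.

E[X] = (1/11)·(-2) + (3/11)·3 + (7/11)·9 = 70/11
E[X²] = (1/11)·4 + (3/11)·9 + (7/11)·81 = 598/11
Var(X) = 598/11 − (70/11)² = 1678/121

1678/121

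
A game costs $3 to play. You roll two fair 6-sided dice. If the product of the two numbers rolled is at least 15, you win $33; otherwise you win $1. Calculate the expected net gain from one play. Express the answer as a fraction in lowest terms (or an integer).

E[payout] = (23/36)·1 + (13/36)·33 = 113/9
Expected profit = 113/9 − 3 = 86/9

86/9 dollars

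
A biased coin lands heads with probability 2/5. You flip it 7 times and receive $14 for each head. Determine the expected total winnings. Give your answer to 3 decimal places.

E[#heads] = 7·2/5 = 14/5 (linearity over flips).
E[winnings] = 14·14/5 = 196/5.
≈ 39.200

$39.200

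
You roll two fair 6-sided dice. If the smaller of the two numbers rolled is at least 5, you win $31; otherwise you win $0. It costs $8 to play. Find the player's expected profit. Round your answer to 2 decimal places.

-$4.56

E[payout] = (8/9)·0 + (1/9)·31 = 31/9
Expected profit = 31/9 − 8 = -41/9 ≈ -$4.56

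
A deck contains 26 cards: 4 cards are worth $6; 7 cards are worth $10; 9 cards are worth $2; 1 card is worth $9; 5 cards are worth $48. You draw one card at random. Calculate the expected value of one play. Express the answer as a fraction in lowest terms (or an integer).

361/26 dollars

E[payout] = (4/26)·6 + (7/26)·10 + (9/26)·2 + (1/26)·9 + (5/26)·48 = 361/26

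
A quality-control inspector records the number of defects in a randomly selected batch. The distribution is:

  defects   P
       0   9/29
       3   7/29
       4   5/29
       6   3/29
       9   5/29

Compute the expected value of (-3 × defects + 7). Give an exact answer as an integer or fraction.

-109/29

E[-3x+7] = (9/29)·7 + (7/29)·(-2) + (5/29)·(-5) + (3/29)·(-11) + (5/29)·(-20)
     = -109/29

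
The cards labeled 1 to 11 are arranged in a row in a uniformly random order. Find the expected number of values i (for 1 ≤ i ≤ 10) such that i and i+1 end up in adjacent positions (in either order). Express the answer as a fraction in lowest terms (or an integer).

For each i ∈ {1,…,10}, let Xᵢ = 1 if i and i+1 are adjacent. P(Xᵢ=1) = 2·(11−1)!/11! = 2/11.
By linearity, E[ΣXᵢ] = (10)·(2/11) = 20/11.

20/11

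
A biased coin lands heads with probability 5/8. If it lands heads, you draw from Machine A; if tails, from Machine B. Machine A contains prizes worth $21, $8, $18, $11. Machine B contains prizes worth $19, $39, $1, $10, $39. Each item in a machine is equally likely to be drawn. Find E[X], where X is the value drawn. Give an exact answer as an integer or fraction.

1373/80 dollars

E[X | Machine A] = (21 + 8 + 18 + 11)/4 = 29/2
E[X | Machine B] = (19 + 39 + 1 + 10 + 39)/5 = 108/5
E[X] = (5/8)·29/2 + (3/8)·108/5 = 1373/80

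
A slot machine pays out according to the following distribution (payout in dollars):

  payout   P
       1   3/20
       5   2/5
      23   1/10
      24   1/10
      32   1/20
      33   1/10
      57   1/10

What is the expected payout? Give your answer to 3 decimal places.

$17.450

E[X] = (3/20)·1 + (2/5)·5 + (1/10)·23 + (1/10)·24 + (1/20)·32 + (1/10)·33 + (1/10)·57
     = 349/20 ≈ 17.450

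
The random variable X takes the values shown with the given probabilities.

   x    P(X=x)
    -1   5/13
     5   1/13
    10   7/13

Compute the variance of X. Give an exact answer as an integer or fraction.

4590/169

E[X] = (5/13)·(-1) + (1/13)·5 + (7/13)·10 = 70/13
E[X²] = (5/13)·1 + (1/13)·25 + (7/13)·100 = 730/13
Var(X) = 730/13 − (70/13)² = 4590/169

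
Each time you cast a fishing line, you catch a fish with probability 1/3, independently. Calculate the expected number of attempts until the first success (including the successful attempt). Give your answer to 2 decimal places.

For a geometric distribution, E[trials] = 1/p = 1/(1/3) = 3.
≈ 3.00

3.00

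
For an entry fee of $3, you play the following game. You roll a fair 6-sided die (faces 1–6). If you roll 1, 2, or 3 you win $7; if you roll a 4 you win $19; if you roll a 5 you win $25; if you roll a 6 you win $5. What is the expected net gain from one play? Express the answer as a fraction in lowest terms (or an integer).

26/3 dollars

E[payout] = (1/6)·5 + (1/2)·7 + (1/6)·19 + (1/6)·25 = 35/3
Expected profit = 35/3 − 3 = 26/3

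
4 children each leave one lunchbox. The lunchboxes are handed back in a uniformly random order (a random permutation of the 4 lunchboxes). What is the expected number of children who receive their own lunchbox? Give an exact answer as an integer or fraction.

Let Xᵢ = 1 if person i gets their own lunchbox. For each i, P(Xᵢ=1) = 1/4.
By linearity of expectation, E[X₁+…+X_4] = 4·(1/4) = 1.

1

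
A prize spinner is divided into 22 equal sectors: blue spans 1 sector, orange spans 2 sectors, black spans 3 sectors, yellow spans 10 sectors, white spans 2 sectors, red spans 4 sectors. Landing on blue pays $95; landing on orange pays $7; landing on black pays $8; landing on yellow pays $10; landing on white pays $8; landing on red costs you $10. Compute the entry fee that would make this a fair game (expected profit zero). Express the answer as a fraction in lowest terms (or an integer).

E[payout] = (1/22)·95 + (2/22)·7 + (3/22)·8 + (10/22)·10 + (2/22)·8 + (4/22)·(-10) = 19/2
Fair fee = E[payout] = 19/2

19/2 dollars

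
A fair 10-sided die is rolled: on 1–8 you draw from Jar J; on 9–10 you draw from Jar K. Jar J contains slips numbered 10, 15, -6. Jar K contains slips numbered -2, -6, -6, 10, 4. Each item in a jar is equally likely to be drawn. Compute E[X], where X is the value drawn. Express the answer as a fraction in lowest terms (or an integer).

E[X | Jar J] = (10 + 15 − 6)/3 = 19/3
E[X | Jar K] = (-2 − 6 − 6 + 10 + 4)/5 = 0
E[X] = (4/5)·19/3 + (1/5)·0 = 76/15

76/15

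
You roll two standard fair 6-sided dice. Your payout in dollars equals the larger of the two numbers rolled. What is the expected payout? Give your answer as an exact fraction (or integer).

Distribution of the larger of the two numbers rolled: 1 w.p. 1/36, 2 w.p. 1/12, 3 w.p. 5/36, 4 w.p. 7/36, 5 w.p. 1/4, 6 w.p. 11/36
E[payout] = (1/36)·1 + (1/12)·2 + (5/36)·3 + (7/36)·4 + (1/4)·5 + (11/36)·6 = 161/36

161/36 dollars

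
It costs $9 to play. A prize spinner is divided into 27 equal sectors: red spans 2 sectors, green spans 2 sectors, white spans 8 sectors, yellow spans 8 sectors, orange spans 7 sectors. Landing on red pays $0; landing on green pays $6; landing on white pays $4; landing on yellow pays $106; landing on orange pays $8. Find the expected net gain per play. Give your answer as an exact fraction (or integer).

235/9 dollars

E[payout] = (2/27)·0 + (2/27)·6 + (8/27)·4 + (8/27)·106 + (7/27)·8 = 316/9
Expected profit = 316/9 − 9 = 235/9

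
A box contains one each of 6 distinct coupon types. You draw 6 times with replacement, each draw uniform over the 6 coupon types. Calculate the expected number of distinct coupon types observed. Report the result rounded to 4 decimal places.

3.9906

Let Xⱼ=1 if type j appears at least once. P(Xⱼ=1) = 1 − ((6−1)/6)^6 = 31031/46656.
E[#distinct] = 6·31031/46656 = 31031/7776.
≈ 3.9906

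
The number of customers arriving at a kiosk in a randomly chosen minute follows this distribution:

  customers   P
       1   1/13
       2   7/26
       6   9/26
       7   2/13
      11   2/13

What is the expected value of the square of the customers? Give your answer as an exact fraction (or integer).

517/13

E[X²] = (1/13)·1 + (7/26)·4 + (9/26)·36 + (2/13)·49 + (2/13)·121
     = 517/13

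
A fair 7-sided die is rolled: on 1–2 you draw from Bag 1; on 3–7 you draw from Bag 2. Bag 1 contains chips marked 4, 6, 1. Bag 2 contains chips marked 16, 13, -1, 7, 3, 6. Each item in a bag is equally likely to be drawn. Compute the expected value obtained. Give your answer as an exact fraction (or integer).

E[X | Bag 1] = (4 + 6 + 1)/3 = 11/3
E[X | Bag 2] = (16 + 13 − 1 + 7 + 3 + 6)/6 = 22/3
E[X] = (2/7)·11/3 + (5/7)·22/3 = 44/7

44/7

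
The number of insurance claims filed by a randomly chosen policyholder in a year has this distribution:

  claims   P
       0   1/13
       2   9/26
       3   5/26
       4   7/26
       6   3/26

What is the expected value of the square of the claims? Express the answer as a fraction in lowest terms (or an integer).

301/26

E[X²] = (1/13)·0 + (9/26)·4 + (5/26)·9 + (7/26)·16 + (3/26)·36
     = 301/26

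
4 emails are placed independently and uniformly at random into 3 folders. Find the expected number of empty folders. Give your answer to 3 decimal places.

0.593

Let Xⱼ=1 if folder j is empty. P(Xⱼ=1) = ((3-1)/3)^4 = 16/81.
By linearity, E[#empty] = 3·16/81 = 16/27.
≈ 0.593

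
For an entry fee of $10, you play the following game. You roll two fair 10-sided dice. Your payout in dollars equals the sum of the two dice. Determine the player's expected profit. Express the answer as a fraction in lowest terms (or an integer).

$1

Distribution of the sum of the two dice: 2 w.p. 1/100, 3 w.p. 1/50, 4 w.p. 3/100, 5 w.p. 1/25, 6 w.p. 1/20, 7 w.p. 3/50, …
E[payout] = (1/100)·2 + (1/50)·3 + (3/100)·4 + (1/25)·5 + (1/20)·6 + (3/50)·7 + (7/100)·8 + (2/25)·9 + (9/100)·10 + (1/10)·11 + (9/100)·12 + (2/25)·13 + (7/100)·14 + (3/50)·15 + (1/20)·16 + (1/25)·17 + (3/100)·18 + (1/50)·19 + (1/100)·20 = 11
Expected profit = 11 − 10 = 1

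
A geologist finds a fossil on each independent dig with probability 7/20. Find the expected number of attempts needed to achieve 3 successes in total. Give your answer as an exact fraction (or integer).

By linearity (sum of 3 independent geometric waits), E[trials] = 3/p = 3/(7/20) = 60/7.

60/7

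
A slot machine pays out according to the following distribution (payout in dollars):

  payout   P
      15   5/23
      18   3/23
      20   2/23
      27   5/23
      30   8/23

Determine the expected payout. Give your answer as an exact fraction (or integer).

544/23 dollars

E[X] = (5/23)·15 + (3/23)·18 + (2/23)·20 + (5/23)·27 + (8/23)·30
     = 544/23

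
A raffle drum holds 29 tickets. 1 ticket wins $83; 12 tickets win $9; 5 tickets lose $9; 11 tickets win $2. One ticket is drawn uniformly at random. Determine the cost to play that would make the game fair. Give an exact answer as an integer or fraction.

E[payout] = (1/29)·83 + (12/29)·9 + (5/29)·(-9) + (11/29)·2 = 168/29
Fair fee = E[payout] = 168/29

168/29 dollars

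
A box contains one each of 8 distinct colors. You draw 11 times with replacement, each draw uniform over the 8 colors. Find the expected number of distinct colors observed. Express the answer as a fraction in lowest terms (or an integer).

6612607849/1073741824

Let Xⱼ=1 if type j appears at least once. P(Xⱼ=1) = 1 − ((8−1)/8)^11 = 6612607849/8589934592.
E[#distinct] = 8·6612607849/8589934592 = 6612607849/1073741824.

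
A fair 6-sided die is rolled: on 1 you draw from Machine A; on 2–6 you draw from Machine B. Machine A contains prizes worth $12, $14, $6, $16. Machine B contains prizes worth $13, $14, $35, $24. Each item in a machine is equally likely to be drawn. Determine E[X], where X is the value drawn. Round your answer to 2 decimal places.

$19.92

E[X | Machine A] = (12 + 14 + 6 + 16)/4 = 12
E[X | Machine B] = (13 + 14 + 35 + 24)/4 = 43/2
E[X] = (1/6)·12 + (5/6)·43/2 = 239/12 ≈ 19.92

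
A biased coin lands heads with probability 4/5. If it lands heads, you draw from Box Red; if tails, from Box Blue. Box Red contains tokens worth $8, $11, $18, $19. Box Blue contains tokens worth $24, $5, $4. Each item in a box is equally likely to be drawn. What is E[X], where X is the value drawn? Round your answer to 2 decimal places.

E[X | Box Red] = (8 + 11 + 18 + 19)/4 = 14
E[X | Box Blue] = (24 + 5 + 4)/3 = 11
E[X] = (4/5)·14 + (1/5)·11 = 67/5 ≈ 13.40

$13.40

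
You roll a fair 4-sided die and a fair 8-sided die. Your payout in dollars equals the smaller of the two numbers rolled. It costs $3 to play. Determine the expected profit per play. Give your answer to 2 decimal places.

-$0.81

Distribution of the smaller of the two numbers rolled: 1 w.p. 11/32, 2 w.p. 9/32, 3 w.p. 7/32, 4 w.p. 5/32
E[payout] = (11/32)·1 + (9/32)·2 + (7/32)·3 + (5/32)·4 = 35/16
Expected profit = 35/16 − 3 = -13/16 ≈ -$0.81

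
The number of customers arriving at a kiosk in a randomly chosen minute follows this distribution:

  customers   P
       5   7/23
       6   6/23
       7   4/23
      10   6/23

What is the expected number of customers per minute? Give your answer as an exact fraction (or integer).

159/23

E[X] = (7/23)·5 + (6/23)·6 + (4/23)·7 + (6/23)·10
     = 159/23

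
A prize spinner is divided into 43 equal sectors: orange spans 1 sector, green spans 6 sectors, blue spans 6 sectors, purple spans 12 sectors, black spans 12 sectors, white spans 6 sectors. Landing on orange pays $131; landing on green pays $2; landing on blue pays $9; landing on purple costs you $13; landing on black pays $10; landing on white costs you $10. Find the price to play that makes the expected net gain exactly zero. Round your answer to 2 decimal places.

$2.35

E[payout] = (1/43)·131 + (6/43)·2 + (6/43)·9 + (12/43)·(-13) + (12/43)·10 + (6/43)·(-10) = 101/43
Fair fee = E[payout] = 101/43 ≈ $2.35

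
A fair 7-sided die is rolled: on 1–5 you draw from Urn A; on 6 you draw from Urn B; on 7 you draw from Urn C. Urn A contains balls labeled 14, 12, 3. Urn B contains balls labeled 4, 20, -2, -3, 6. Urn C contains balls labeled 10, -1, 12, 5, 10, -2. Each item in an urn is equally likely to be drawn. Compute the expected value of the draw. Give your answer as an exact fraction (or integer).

E[X | Urn A] = (14 + 12 + 3)/3 = 29/3
E[X | Urn B] = (4 + 20 − 2 − 3 + 6)/5 = 5
E[X | Urn C] = (10 − 1 + 12 + 5 + 10 − 2)/6 = 17/3
E[X] = (5/7)·29/3 + (1/7)·5 + (1/7)·17/3 = 59/7

59/7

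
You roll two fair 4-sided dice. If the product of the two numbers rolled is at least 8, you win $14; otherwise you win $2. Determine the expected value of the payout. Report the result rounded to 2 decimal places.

E[payout] = (5/8)·2 + (3/8)·14 = 13/2
≈ $6.50

$6.50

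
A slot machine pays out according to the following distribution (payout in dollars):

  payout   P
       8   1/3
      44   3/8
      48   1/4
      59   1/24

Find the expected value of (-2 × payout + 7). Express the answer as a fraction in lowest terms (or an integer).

E[-2x+7] = (1/3)·(-9) + (3/8)·(-81) + (1/4)·(-89) + (1/24)·(-111)
     = -241/4

-241/4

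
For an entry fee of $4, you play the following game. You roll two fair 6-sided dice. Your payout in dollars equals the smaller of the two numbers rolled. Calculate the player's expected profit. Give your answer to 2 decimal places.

Distribution of the smaller of the two numbers rolled: 1 w.p. 11/36, 2 w.p. 1/4, 3 w.p. 7/36, 4 w.p. 5/36, 5 w.p. 1/12, 6 w.p. 1/36
E[payout] = (11/36)·1 + (1/4)·2 + (7/36)·3 + (5/36)·4 + (1/12)·5 + (1/36)·6 = 91/36
Expected profit = 91/36 − 4 = -53/36 ≈ -$1.47

-$1.47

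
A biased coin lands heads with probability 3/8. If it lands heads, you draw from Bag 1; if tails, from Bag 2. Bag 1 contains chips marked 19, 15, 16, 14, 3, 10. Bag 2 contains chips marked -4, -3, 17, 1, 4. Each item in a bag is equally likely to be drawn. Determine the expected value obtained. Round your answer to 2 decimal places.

6.69

E[X | Bag 1] = (19 + 15 + 16 + 14 + 3 + 10)/6 = 77/6
E[X | Bag 2] = (-4 − 3 + 17 + 1 + 4)/5 = 3
E[X] = (3/8)·77/6 + (5/8)·3 = 107/16 ≈ 6.69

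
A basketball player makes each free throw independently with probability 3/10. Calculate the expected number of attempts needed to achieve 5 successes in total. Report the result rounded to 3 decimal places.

By linearity (sum of 5 independent geometric waits), E[trials] = 5/p = 5/(3/10) = 50/3.
≈ 16.667

16.667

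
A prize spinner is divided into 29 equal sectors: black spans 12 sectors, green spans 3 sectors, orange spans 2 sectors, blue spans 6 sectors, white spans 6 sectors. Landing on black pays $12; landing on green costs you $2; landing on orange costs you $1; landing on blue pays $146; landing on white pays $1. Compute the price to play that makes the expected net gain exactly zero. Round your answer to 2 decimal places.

$35.10

E[payout] = (12/29)·12 + (3/29)·(-2) + (2/29)·(-1) + (6/29)·146 + (6/29)·1 = 1018/29
Fair fee = E[payout] = 1018/29 ≈ $35.10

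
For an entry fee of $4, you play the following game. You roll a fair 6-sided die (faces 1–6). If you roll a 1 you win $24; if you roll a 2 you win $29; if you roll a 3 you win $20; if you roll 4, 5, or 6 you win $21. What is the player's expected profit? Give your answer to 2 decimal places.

$18.67

E[payout] = (1/6)·20 + (1/2)·21 + (1/6)·24 + (1/6)·29 = 68/3
Expected profit = 68/3 − 4 = 56/3 ≈ $18.67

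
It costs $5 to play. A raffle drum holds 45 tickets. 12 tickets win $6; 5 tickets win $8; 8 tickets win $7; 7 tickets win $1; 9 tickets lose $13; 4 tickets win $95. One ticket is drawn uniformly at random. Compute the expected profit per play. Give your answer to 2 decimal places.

E[payout] = (12/45)·6 + (5/45)·8 + (8/45)·7 + (7/45)·1 + (9/45)·(-13) + (4/45)·95 = 146/15
Expected profit = 146/15 − 5 = 71/15 ≈ $4.73

$4.73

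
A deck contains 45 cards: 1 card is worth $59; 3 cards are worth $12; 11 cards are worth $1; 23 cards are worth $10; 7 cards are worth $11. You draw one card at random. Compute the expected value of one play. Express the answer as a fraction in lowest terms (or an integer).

413/45 dollars

E[payout] = (1/45)·59 + (3/45)·12 + (11/45)·1 + (23/45)·10 + (7/45)·11 = 413/45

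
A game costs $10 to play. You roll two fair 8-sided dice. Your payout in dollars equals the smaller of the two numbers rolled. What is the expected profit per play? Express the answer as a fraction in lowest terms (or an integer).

Distribution of the smaller of the two numbers rolled: 1 w.p. 15/64, 2 w.p. 13/64, 3 w.p. 11/64, 4 w.p. 9/64, 5 w.p. 7/64, 6 w.p. 5/64, …
E[payout] = (15/64)·1 + (13/64)·2 + (11/64)·3 + (9/64)·4 + (7/64)·5 + (5/64)·6 + (3/64)·7 + (1/64)·8 = 51/16
Expected profit = 51/16 − 10 = -109/16

-109/16 dollars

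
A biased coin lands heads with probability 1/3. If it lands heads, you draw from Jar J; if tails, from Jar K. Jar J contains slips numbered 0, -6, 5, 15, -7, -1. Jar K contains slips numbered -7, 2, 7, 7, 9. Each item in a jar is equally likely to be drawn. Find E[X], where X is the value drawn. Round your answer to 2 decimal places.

E[X | Jar J] = (0 − 6 + 5 + 15 − 7 − 1)/6 = 1
E[X | Jar K] = (-7 + 2 + 7 + 7 + 9)/5 = 18/5
E[X] = (1/3)·1 + (2/3)·18/5 = 41/15 ≈ 2.73

2.73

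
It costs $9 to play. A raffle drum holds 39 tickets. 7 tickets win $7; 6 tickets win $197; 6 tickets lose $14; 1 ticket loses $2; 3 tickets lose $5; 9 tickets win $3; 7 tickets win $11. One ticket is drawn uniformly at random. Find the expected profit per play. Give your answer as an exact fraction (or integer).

883/39 dollars

E[payout] = (7/39)·7 + (6/39)·197 + (6/39)·(-14) + (1/39)·(-2) + (3/39)·(-5) + (9/39)·3 + (7/39)·11 = 1234/39
Expected profit = 1234/39 − 9 = 883/39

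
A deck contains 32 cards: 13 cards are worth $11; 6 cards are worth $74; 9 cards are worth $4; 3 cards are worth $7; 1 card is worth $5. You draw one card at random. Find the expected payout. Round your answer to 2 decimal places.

$20.28

E[payout] = (13/32)·11 + (6/32)·74 + (9/32)·4 + (3/32)·7 + (1/32)·5 = 649/32
≈ $20.28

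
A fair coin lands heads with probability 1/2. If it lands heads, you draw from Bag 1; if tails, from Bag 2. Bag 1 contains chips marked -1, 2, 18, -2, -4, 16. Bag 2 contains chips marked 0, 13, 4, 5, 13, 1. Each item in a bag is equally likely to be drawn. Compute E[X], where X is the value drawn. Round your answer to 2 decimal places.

5.42

E[X | Bag 1] = (-1 + 2 + 18 − 2 − 4 + 16)/6 = 29/6
E[X | Bag 2] = (0 + 13 + 4 + 5 + 13 + 1)/6 = 6
E[X] = (1/2)·29/6 + (1/2)·6 = 65/12 ≈ 5.42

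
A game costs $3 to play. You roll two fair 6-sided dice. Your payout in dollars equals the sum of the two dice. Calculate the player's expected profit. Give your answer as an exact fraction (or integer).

Distribution of the sum of the two dice: 2 w.p. 1/36, 3 w.p. 1/18, 4 w.p. 1/12, 5 w.p. 1/9, 6 w.p. 5/36, 7 w.p. 1/6, …
E[payout] = (1/36)·2 + (1/18)·3 + (1/12)·4 + (1/9)·5 + (5/36)·6 + (1/6)·7 + (5/36)·8 + (1/9)·9 + (1/12)·10 + (1/18)·11 + (1/36)·12 = 7
Expected profit = 7 − 3 = 4

$4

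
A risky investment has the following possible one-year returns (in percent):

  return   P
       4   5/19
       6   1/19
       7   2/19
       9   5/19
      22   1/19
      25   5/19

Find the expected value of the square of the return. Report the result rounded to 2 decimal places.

E[X²] = (5/19)·16 + (1/19)·36 + (2/19)·49 + (5/19)·81 + (1/19)·484 + (5/19)·625
     = 4228/19 ≈ 222.53

222.53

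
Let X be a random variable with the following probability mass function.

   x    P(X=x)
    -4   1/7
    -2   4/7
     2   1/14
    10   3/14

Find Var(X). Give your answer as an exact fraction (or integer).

E[X] = (1/7)·(-4) + (4/7)·(-2) + (1/14)·2 + (3/14)·10 = 4/7
E[X²] = (1/7)·16 + (4/7)·4 + (1/14)·4 + (3/14)·100 = 184/7
Var(X) = 184/7 − (4/7)² = 1272/49

1272/49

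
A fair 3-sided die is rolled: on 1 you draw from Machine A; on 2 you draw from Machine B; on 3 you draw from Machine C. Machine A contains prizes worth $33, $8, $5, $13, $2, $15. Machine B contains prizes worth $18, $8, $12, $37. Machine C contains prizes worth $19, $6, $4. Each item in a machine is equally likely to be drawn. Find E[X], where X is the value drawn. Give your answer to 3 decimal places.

$13.694

E[X | Machine A] = (33 + 8 + 5 + 13 + 2 + 15)/6 = 38/3
E[X | Machine B] = (18 + 8 + 12 + 37)/4 = 75/4
E[X | Machine C] = (19 + 6 + 4)/3 = 29/3
E[X] = (1/3)·38/3 + (1/3)·75/4 + (1/3)·29/3 = 493/36 ≈ 13.694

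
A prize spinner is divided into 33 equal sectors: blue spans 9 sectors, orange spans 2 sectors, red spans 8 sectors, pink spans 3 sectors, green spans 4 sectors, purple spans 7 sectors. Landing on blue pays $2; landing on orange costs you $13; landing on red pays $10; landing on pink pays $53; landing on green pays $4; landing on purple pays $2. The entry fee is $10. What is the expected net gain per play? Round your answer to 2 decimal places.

E[payout] = (9/33)·2 + (2/33)·(-13) + (8/33)·10 + (3/33)·53 + (4/33)·4 + (7/33)·2 = 87/11
Expected profit = 87/11 − 10 = -23/11 ≈ -$2.09

-$2.09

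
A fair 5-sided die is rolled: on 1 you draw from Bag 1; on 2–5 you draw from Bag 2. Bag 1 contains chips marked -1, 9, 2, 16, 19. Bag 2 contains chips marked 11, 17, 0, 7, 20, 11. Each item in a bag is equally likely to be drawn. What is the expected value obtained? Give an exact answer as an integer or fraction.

E[X | Bag 1] = (-1 + 9 + 2 + 16 + 19)/5 = 9
E[X | Bag 2] = (11 + 17 + 0 + 7 + 20 + 11)/6 = 11
E[X] = (1/5)·9 + (4/5)·11 = 53/5

53/5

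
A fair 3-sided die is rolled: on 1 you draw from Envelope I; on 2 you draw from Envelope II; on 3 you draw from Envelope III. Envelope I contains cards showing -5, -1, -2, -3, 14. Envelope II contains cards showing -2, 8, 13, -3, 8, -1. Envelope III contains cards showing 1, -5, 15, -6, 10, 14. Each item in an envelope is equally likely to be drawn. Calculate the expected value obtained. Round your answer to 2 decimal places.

E[X | Envelope I] = (-5 − 1 − 2 − 3 + 14)/5 = 3/5
E[X | Envelope II] = (-2 + 8 + 13 − 3 + 8 − 1)/6 = 23/6
E[X | Envelope III] = (1 − 5 + 15 − 6 + 10 + 14)/6 = 29/6
E[X] = (1/3)·3/5 + (1/3)·23/6 + (1/3)·29/6 = 139/45 ≈ 3.09

3.09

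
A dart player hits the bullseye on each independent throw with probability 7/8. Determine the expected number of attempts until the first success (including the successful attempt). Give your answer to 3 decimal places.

For a geometric distribution, E[trials] = 1/p = 1/(7/8) = 8/7.
≈ 1.143

1.143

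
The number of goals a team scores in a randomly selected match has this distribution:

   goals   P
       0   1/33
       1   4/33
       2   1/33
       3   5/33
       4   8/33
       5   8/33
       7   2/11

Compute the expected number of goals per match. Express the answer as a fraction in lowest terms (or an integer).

45/11

E[X] = (1/33)·0 + (4/33)·1 + (1/33)·2 + (5/33)·3 + (8/33)·4 + (8/33)·5 + (2/11)·7
     = 45/11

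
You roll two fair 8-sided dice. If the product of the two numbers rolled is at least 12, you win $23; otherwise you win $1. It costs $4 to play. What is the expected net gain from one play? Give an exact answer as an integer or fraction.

355/32 dollars

E[payout] = (23/64)·1 + (41/64)·23 = 483/32
Expected profit = 483/32 − 4 = 355/32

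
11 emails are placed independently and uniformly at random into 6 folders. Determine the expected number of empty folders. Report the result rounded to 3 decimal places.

0.808

Let Xⱼ=1 if folder j is empty. P(Xⱼ=1) = ((6-1)/6)^11 = 48828125/362797056.
By linearity, E[#empty] = 6·48828125/362797056 = 48828125/60466176.
≈ 0.808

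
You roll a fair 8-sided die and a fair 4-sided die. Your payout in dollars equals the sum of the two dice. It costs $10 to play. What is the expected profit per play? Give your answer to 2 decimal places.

Distribution of the sum of the two dice: 2 w.p. 1/32, 3 w.p. 1/16, 4 w.p. 3/32, 5 w.p. 1/8, 6 w.p. 1/8, 7 w.p. 1/8, …
E[payout] = (1/32)·2 + (1/16)·3 + (3/32)·4 + (1/8)·5 + (1/8)·6 + (1/8)·7 + (1/8)·8 + (1/8)·9 + (3/32)·10 + (1/16)·11 + (1/32)·12 = 7
Expected profit = 7 − 10 = -3 ≈ -$3.00

-$3.00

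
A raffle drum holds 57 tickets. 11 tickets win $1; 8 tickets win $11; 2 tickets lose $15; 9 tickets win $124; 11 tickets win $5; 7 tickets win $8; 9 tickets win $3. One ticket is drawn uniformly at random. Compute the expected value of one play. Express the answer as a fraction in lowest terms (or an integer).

441/19 dollars

E[payout] = (11/57)·1 + (8/57)·11 + (2/57)·(-15) + (9/57)·124 + (11/57)·5 + (7/57)·8 + (9/57)·3 = 441/19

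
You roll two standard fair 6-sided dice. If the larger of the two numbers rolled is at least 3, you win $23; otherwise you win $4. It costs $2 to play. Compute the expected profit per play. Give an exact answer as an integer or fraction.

E[payout] = (1/9)·4 + (8/9)·23 = 188/9
Expected profit = 188/9 − 2 = 170/9

170/9 dollars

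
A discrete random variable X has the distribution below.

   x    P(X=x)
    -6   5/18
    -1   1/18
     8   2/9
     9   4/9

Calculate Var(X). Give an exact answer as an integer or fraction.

14201/324

E[X] = (5/18)·(-6) + (1/18)·(-1) + (2/9)·8 + (4/9)·9 = 73/18
E[X²] = (5/18)·36 + (1/18)·1 + (2/9)·64 + (4/9)·81 = 1085/18
Var(X) = 1085/18 − (73/18)² = 14201/324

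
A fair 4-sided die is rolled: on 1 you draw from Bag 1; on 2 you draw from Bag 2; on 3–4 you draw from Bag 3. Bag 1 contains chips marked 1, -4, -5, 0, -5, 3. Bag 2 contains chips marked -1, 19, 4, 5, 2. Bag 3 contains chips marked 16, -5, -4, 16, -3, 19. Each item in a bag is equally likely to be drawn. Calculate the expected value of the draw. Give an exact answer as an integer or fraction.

257/60

E[X | Bag 1] = (1 − 4 − 5 + 0 − 5 + 3)/6 = -5/3
E[X | Bag 2] = (-1 + 19 + 4 + 5 + 2)/5 = 29/5
E[X | Bag 3] = (16 − 5 − 4 + 16 − 3 + 19)/6 = 13/2
E[X] = (1/4)·(-5/3) + (1/4)·29/5 + (1/2)·13/2 = 257/60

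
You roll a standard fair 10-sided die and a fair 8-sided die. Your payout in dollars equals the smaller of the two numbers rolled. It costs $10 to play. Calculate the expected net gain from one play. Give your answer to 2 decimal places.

Distribution of the smaller of the two numbers rolled: 1 w.p. 17/80, 2 w.p. 3/16, 3 w.p. 13/80, 4 w.p. 11/80, 5 w.p. 9/80, 6 w.p. 7/80, …
E[payout] = (17/80)·1 + (3/16)·2 + (13/80)·3 + (11/80)·4 + (9/80)·5 + (7/80)·6 + (1/16)·7 + (3/80)·8 = 69/20
Expected profit = 69/20 − 10 = -131/20 ≈ -$6.55

-$6.55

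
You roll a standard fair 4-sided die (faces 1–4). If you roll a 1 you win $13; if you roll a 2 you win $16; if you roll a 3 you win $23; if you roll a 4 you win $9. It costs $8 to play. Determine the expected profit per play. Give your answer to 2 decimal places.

$7.25

E[payout] = (1/4)·9 + (1/4)·13 + (1/4)·16 + (1/4)·23 = 61/4
Expected profit = 61/4 − 8 = 29/4 ≈ $7.25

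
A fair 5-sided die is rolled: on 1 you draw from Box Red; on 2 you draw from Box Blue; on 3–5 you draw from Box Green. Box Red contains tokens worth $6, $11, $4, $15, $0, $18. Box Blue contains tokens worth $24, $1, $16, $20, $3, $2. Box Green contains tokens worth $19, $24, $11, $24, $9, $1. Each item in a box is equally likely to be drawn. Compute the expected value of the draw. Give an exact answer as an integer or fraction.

E[X | Box Red] = (6 + 11 + 4 + 15 + 0 + 18)/6 = 9
E[X | Box Blue] = (24 + 1 + 16 + 20 + 3 + 2)/6 = 11
E[X | Box Green] = (19 + 24 + 11 + 24 + 9 + 1)/6 = 44/3
E[X] = (1/5)·9 + (1/5)·11 + (3/5)·44/3 = 64/5

64/5 dollars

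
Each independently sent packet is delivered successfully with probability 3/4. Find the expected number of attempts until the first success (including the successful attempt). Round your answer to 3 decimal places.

1.333

For a geometric distribution, E[trials] = 1/p = 1/(3/4) = 4/3.
≈ 1.333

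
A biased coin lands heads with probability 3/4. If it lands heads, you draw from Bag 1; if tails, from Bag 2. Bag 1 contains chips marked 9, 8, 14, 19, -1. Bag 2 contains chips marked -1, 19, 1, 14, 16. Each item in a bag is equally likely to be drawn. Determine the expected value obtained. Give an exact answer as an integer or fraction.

E[X | Bag 1] = (9 + 8 + 14 + 19 − 1)/5 = 49/5
E[X | Bag 2] = (-1 + 19 + 1 + 14 + 16)/5 = 49/5
E[X] = (3/4)·49/5 + (1/4)·49/5 = 49/5

49/5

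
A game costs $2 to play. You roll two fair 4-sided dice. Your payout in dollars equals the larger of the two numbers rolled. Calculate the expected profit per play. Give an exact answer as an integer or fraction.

9/8 dollars

Distribution of the larger of the two numbers rolled: 1 w.p. 1/16, 2 w.p. 3/16, 3 w.p. 5/16, 4 w.p. 7/16
E[payout] = (1/16)·1 + (3/16)·2 + (5/16)·3 + (7/16)·4 = 25/8
Expected profit = 25/8 − 2 = 9/8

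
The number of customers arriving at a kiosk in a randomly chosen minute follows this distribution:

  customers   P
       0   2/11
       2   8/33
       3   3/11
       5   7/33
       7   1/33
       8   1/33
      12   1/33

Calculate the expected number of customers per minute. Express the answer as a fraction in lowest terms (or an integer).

E[X] = (2/11)·0 + (8/33)·2 + (3/11)·3 + (7/33)·5 + (1/33)·7 + (1/33)·8 + (1/33)·12
     = 35/11

35/11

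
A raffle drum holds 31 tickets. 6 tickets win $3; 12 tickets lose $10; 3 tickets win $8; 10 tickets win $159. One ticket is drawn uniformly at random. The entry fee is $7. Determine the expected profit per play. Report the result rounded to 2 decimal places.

$41.77

E[payout] = (6/31)·3 + (12/31)·(-10) + (3/31)·8 + (10/31)·159 = 1512/31
Expected profit = 1512/31 − 7 = 1295/31 ≈ $41.77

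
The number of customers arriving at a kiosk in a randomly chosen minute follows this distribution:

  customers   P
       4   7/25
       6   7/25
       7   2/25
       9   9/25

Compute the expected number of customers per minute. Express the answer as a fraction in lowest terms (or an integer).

33/5

E[X] = (7/25)·4 + (7/25)·6 + (2/25)·7 + (9/25)·9
     = 33/5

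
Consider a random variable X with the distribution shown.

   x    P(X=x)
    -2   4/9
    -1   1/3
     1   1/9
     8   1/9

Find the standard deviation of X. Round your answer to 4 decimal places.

E[X] = -2/9, E[X²] = 28/3
Var(X) = E[X²] − (E[X])² = 28/3 − 4/81 = 752/81
SD(X) = √(752/81) ≈ 3.0470

3.0470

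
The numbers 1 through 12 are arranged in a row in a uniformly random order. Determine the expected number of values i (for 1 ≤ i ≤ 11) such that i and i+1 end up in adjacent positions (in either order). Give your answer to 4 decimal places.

For each i ∈ {1,…,11}, let Xᵢ = 1 if i and i+1 are adjacent. P(Xᵢ=1) = 2·(12−1)!/12! = 2/12.
By linearity, E[ΣXᵢ] = (11)·(2/12) = 11/6.
≈ 1.8333

1.8333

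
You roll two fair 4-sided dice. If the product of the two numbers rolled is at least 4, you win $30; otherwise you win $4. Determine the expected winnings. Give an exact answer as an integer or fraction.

E[payout] = (5/16)·4 + (11/16)·30 = 175/8

175/8 dollars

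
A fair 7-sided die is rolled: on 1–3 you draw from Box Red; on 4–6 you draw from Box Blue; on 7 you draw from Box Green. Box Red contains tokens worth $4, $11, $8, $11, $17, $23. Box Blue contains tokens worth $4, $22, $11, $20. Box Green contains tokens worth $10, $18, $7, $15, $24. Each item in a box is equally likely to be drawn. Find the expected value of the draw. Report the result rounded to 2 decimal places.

$13.51

E[X | Box Red] = (4 + 11 + 8 + 11 + 17 + 23)/6 = 37/3
E[X | Box Blue] = (4 + 22 + 11 + 20)/4 = 57/4
E[X | Box Green] = (10 + 18 + 7 + 15 + 24)/5 = 74/5
E[X] = (3/7)·37/3 + (3/7)·57/4 + (1/7)·74/5 = 1891/140 ≈ 13.51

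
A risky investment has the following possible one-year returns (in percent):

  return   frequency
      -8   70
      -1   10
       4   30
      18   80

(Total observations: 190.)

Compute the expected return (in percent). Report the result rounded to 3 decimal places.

5.211

Total = 190, so P(return=-8) = 70/190, etc.
E[X] = (7/19)·(-8) + (1/19)·(-1) + (3/19)·4 + (8/19)·18
     = 99/19 ≈ 5.211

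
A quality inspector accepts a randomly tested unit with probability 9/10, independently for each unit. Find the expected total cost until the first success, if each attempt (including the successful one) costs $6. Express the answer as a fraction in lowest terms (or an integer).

E[#attempts] = 1/p = 10/9; E[cost] = 6·10/9 = 20/3.

20/3 dollars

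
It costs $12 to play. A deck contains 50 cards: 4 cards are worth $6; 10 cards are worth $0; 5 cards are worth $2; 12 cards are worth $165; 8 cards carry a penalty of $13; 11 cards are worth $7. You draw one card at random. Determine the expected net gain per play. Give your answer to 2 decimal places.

E[payout] = (4/50)·6 + (10/50)·0 + (5/50)·2 + (12/50)·165 + (8/50)·(-13) + (11/50)·7 = 1987/50
Expected profit = 1987/50 − 12 = 1387/50 ≈ $27.74

$27.74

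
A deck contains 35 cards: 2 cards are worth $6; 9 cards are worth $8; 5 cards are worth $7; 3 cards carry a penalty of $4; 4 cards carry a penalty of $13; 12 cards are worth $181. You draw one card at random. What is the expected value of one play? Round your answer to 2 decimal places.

E[payout] = (2/35)·6 + (9/35)·8 + (5/35)·7 + (3/35)·(-4) + (4/35)·(-13) + (12/35)·181 = 2227/35
≈ $63.63

$63.63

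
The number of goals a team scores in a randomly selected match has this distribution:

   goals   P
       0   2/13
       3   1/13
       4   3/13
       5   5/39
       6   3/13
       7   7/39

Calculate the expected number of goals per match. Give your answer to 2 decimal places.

4.44

E[X] = (2/13)·0 + (1/13)·3 + (3/13)·4 + (5/39)·5 + (3/13)·6 + (7/39)·7
     = 173/39 ≈ 4.44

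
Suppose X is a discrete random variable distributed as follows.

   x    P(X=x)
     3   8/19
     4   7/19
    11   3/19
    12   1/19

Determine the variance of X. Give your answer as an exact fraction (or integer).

3720/361

E[X] = (8/19)·3 + (7/19)·4 + (3/19)·11 + (1/19)·12 = 97/19
E[X²] = (8/19)·9 + (7/19)·16 + (3/19)·121 + (1/19)·144 = 691/19
Var(X) = 691/19 − (97/19)² = 3720/361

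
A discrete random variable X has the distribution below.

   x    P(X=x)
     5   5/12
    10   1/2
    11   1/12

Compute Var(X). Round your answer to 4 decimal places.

E[X] = (5/12)·5 + (1/2)·10 + (1/12)·11 = 8
E[X²] = (5/12)·25 + (1/2)·100 + (1/12)·121 = 141/2
Var(X) = 141/2 − (8)² = 13/2 ≈ 6.5000

6.5000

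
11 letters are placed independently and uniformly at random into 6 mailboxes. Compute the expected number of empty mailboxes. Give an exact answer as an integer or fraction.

Let Xⱼ=1 if mailbox j is empty. P(Xⱼ=1) = ((6-1)/6)^11 = 48828125/362797056.
By linearity, E[#empty] = 6·48828125/362797056 = 48828125/60466176.

48828125/60466176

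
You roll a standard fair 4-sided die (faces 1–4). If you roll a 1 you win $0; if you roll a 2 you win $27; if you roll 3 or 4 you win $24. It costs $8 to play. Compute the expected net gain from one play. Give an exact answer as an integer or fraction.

43/4 dollars

E[payout] = (1/4)·0 + (1/2)·24 + (1/4)·27 = 75/4
Expected profit = 75/4 − 8 = 43/4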